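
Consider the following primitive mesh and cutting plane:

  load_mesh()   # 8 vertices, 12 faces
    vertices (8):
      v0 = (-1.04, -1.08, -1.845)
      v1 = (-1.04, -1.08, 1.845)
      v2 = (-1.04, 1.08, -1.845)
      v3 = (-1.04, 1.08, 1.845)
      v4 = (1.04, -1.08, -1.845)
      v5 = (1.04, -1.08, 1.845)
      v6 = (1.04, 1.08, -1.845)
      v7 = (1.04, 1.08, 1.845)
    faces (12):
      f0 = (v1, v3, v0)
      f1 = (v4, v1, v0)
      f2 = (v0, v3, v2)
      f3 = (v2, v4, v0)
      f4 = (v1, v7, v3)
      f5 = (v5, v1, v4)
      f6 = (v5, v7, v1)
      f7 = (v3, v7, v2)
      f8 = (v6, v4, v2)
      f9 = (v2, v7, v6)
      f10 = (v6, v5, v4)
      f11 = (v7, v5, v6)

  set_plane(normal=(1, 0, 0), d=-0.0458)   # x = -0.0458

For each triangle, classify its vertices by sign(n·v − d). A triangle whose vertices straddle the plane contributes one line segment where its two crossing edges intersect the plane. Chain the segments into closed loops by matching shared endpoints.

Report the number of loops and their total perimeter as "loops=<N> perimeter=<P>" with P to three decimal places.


loops=1 perimeter=11.700

Straddling triangles (8 of 12):
  (v4,v1,v0) [+--] → (-0.0458, -1.08, 0.081251)–(-0.0458, -1.08, -1.845)  len=1.9263
  (v2,v4,v0) [-+-] → (-0.0458, 0.0475615, -1.845)–(-0.0458, -1.08, -1.845)  len=1.1276
  (v1,v7,v3) [-+-] → (-0.0458, -0.0475615, 1.845)–(-0.0458, 1.08, 1.845)  len=1.1276
  (v5,v1,v4) [+-+] → (-0.0458, -1.08, 1.845)–(-0.0458, -1.08, 0.081251)  len=1.7637
  (v5,v7,v1) [++-] → (-0.0458, -0.0475615, 1.845)–(-0.0458, -1.08, 1.845)  len=1.0324
  (v3,v7,v2) [-+-] → (-0.0458, 1.08, 1.845)–(-0.0458, 1.08, -0.081251)  len=1.9263
  (v6,v4,v2) [++-] → (-0.0458, 0.0475615, -1.845)–(-0.0458, 1.08, -1.845)  len=1.0324
  (v2,v7,v6) [-++] → (-0.0458, 1.08, -0.081251)–(-0.0458, 1.08, -1.845)  len=1.7637

Chained into 1 loop(s):
  loop 1: 8 segments, perimeter = 11.7000
Total perimeter = 11.700


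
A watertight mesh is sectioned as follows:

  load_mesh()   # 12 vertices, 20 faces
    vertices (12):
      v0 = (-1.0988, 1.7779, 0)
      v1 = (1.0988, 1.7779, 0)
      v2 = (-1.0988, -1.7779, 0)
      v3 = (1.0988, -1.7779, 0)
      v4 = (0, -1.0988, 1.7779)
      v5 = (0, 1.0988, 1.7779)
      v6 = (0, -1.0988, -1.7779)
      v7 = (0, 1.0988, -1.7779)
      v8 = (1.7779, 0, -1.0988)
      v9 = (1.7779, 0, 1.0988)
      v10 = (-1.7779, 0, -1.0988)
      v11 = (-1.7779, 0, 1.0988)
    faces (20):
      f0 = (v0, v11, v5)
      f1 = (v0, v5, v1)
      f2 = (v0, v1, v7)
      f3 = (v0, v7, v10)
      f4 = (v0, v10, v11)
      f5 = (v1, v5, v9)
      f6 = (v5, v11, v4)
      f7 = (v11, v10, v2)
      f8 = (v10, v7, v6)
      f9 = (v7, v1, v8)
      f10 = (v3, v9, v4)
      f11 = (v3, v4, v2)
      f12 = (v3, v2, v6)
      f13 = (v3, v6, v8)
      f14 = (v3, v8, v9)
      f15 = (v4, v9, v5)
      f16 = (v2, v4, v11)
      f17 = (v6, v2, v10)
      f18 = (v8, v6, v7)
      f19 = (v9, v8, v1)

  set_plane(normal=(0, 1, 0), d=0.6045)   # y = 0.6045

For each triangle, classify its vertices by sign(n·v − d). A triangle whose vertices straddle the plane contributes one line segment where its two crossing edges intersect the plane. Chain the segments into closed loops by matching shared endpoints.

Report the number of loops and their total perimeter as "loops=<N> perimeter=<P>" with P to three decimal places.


loops=1 perimeter=10.552

Straddling triangles (10 of 20):
  (v0,v11,v5) [+-+] → (-1.547, 0.6045, 0.725199)–(-0.799796, 0.6045, 1.4724)  len=1.0567
  (v0,v7,v10) [++-] → (-0.799796, 0.6045, -1.4724)–(-1.547, 0.6045, -0.725199)  len=1.0567
  (v0,v10,v11) [+--] → (-1.547, 0.6045, -0.725199)–(-1.547, 0.6045, 0.725199)  len=1.4504
  (v1,v5,v9) [++-] → (0.799796, 0.6045, 1.4724)–(1.547, 0.6045, 0.725199)  len=1.0567
  (v5,v11,v4) [+--] → (-0.799796, 0.6045, 1.4724)–(0, 0.6045, 1.7779)  len=0.8562
  (v10,v7,v6) [-+-] → (-0.799796, 0.6045, -1.4724)–(0, 0.6045, -1.7779)  len=0.8562
  (v7,v1,v8) [++-] → (1.547, 0.6045, -0.725199)–(0.799796, 0.6045, -1.4724)  len=1.0567
  (v4,v9,v5) [--+] → (0.799796, 0.6045, 1.4724)–(0, 0.6045, 1.7779)  len=0.8562
  (v8,v6,v7) [--+] → (0, 0.6045, -1.7779)–(0.799796, 0.6045, -1.4724)  len=0.8562
  (v9,v8,v1) [--+] → (1.547, 0.6045, -0.725199)–(1.547, 0.6045, 0.725199)  len=1.4504

Chained into 1 loop(s):
  loop 1: 10 segments, perimeter = 10.5522
Total perimeter = 10.552


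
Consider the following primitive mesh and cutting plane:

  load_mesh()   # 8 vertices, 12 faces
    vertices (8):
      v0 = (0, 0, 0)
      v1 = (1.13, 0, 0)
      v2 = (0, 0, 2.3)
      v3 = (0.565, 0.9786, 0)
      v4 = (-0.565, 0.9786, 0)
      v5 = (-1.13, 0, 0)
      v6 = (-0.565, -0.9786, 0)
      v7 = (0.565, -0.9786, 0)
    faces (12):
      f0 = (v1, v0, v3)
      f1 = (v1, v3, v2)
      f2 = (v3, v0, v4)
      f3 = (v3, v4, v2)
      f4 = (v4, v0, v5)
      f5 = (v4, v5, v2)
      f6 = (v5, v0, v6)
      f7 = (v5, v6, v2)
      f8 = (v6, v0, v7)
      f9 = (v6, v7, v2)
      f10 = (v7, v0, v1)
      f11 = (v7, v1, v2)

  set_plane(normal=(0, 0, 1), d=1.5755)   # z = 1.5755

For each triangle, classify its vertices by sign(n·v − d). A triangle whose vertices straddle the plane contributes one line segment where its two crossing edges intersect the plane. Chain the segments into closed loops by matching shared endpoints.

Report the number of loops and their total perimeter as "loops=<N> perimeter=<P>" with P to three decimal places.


loops=1 perimeter=2.136

Straddling triangles (6 of 12):
  (v1,v3,v2) [--+] → (0.177975, 0.308259, 1.5755)–(0.35595, 0, 1.5755)  len=0.3559
  (v3,v4,v2) [--+] → (-0.177975, 0.308259, 1.5755)–(0.177975, 0.308259, 1.5755)  len=0.3559
  (v4,v5,v2) [--+] → (-0.35595, 0, 1.5755)–(-0.177975, 0.308259, 1.5755)  len=0.3559
  (v5,v6,v2) [--+] → (-0.177975, -0.308259, 1.5755)–(-0.35595, 0, 1.5755)  len=0.3559
  (v6,v7,v2) [--+] → (0.177975, -0.308259, 1.5755)–(-0.177975, -0.308259, 1.5755)  len=0.3559
  (v7,v1,v2) [--+] → (0.35595, 0, 1.5755)–(0.177975, -0.308259, 1.5755)  len=0.3559

Chained into 1 loop(s):
  loop 1: 6 segments, perimeter = 2.1357
Total perimeter = 2.136


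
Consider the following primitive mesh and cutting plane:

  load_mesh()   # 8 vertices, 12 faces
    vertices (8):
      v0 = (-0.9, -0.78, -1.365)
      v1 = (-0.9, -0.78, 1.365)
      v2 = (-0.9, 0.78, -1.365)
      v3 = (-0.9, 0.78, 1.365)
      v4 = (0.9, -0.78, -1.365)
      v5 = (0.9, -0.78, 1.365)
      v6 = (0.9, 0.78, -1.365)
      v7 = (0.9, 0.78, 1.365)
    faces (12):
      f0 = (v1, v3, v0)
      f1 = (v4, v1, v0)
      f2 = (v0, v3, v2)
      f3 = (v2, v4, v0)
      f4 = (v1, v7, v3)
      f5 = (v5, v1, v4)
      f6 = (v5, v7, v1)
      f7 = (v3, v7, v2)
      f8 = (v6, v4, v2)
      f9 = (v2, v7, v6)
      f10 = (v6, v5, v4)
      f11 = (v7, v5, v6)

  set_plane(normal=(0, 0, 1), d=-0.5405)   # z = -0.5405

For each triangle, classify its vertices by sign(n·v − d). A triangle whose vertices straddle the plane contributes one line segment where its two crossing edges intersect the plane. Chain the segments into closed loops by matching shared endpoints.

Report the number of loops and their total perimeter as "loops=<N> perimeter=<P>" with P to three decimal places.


Straddling triangles (8 of 12):
  (v1,v3,v0) [++-] → (-0.9, -0.308857, -0.5405)–(-0.9, -0.78, -0.5405)  len=0.4711
  (v4,v1,v0) [-+-] → (0.356374, -0.78, -0.5405)–(-0.9, -0.78, -0.5405)  len=1.2564
  (v0,v3,v2) [-+-] → (-0.9, -0.308857, -0.5405)–(-0.9, 0.78, -0.5405)  len=1.0889
  (v5,v1,v4) [++-] → (0.356374, -0.78, -0.5405)–(0.9, -0.78, -0.5405)  len=0.5436
  (v3,v7,v2) [++-] → (-0.356374, 0.78, -0.5405)–(-0.9, 0.78, -0.5405)  len=0.5436
  (v2,v7,v6) [-+-] → (-0.356374, 0.78, -0.5405)–(0.9, 0.78, -0.5405)  len=1.2564
  (v6,v5,v4) [-+-] → (0.9, 0.308857, -0.5405)–(0.9, -0.78, -0.5405)  len=1.0889
  (v7,v5,v6) [++-] → (0.9, 0.308857, -0.5405)–(0.9, 0.78, -0.5405)  len=0.4711

Chained into 1 loop(s):
  loop 1: 8 segments, perimeter = 6.7200
Total perimeter = 6.720

loops=1 perimeter=6.720


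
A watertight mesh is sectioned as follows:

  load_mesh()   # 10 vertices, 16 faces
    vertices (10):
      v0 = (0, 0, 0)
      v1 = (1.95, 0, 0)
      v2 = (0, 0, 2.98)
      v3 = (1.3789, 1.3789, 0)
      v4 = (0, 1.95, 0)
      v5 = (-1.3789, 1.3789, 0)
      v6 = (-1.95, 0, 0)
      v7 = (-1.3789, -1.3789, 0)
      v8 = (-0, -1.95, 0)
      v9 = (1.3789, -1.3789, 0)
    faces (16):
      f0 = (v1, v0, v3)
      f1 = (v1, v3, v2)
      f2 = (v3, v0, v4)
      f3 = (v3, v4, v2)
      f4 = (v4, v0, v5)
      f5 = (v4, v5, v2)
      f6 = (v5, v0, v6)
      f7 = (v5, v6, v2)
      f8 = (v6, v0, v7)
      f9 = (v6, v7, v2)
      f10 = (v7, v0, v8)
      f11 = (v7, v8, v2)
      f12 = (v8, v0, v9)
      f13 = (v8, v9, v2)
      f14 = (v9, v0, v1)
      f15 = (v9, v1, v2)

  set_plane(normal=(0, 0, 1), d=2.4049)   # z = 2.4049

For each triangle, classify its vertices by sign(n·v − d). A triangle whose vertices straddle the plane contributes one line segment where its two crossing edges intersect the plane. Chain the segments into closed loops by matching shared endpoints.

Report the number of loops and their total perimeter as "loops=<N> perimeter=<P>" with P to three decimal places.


loops=1 perimeter=2.304

Straddling triangles (8 of 16):
  (v1,v3,v2) [--+] → (0.266109, 0.266109, 2.4049)–(0.376324, 0, 2.4049)  len=0.2880
  (v3,v4,v2) [--+] → (0, 0.376324, 2.4049)–(0.266109, 0.266109, 2.4049)  len=0.2880
  (v4,v5,v2) [--+] → (-0.266109, 0.266109, 2.4049)–(0, 0.376324, 2.4049)  len=0.2880
  (v5,v6,v2) [--+] → (-0.376324, 0, 2.4049)–(-0.266109, 0.266109, 2.4049)  len=0.2880
  (v6,v7,v2) [--+] → (-0.266109, -0.266109, 2.4049)–(-0.376324, 0, 2.4049)  len=0.2880
  (v7,v8,v2) [--+] → (0, -0.376324, 2.4049)–(-0.266109, -0.266109, 2.4049)  len=0.2880
  (v8,v9,v2) [--+] → (0.266109, -0.266109, 2.4049)–(0, -0.376324, 2.4049)  len=0.2880
  (v9,v1,v2) [--+] → (0.376324, 0, 2.4049)–(0.266109, -0.266109, 2.4049)  len=0.2880

Chained into 1 loop(s):
  loop 1: 8 segments, perimeter = 2.3042
Total perimeter = 2.304


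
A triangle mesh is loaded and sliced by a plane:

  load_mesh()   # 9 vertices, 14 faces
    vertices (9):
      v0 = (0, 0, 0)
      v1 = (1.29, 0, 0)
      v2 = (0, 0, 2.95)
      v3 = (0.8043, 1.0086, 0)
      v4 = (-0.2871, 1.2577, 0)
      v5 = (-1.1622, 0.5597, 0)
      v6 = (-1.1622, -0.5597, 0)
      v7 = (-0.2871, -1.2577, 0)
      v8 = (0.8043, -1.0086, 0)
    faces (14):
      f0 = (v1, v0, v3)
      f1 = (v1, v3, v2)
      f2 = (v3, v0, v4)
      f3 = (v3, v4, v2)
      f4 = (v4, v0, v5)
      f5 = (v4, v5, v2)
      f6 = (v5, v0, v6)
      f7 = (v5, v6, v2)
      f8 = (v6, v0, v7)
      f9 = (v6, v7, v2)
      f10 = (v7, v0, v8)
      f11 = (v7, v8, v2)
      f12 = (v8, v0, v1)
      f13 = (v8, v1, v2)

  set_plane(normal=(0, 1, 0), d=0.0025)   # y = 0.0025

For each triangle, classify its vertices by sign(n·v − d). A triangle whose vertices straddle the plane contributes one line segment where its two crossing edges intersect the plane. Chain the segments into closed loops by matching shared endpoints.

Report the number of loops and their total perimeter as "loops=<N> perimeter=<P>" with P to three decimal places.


Straddling triangles (8 of 14):
  (v1,v0,v3) [--+] → (0.0019936, 0.0025, 0)–(1.2888, 0.0025, 0)  len=1.2868
  (v1,v3,v2) [-+-] → (1.2888, 0.0025, 0)–(0.0019936, 0.0025, 2.94269)  len=3.2117
  (v3,v0,v4) [+-+] → (0.0019936, 0.0025, 0)–(-0.000570685, 0.0025, 0)  len=0.0026
  (v3,v4,v2) [++-] → (-0.000570685, 0.0025, 2.94414)–(0.0019936, 0.0025, 2.94269)  len=0.0029
  (v4,v0,v5) [+-+] → (-0.000570685, 0.0025, 0)–(-0.00519117, 0.0025, 0)  len=0.0046
  (v4,v5,v2) [++-] → (-0.00519117, 0.0025, 2.93682)–(-0.000570685, 0.0025, 2.94414)  len=0.0087
  (v5,v0,v6) [+--] → (-0.00519117, 0.0025, 0)–(-1.1622, 0.0025, 0)  len=1.1570
  (v5,v6,v2) [+--] → (-1.1622, 0.0025, 0)–(-0.00519117, 0.0025, 2.93682)  len=3.1565

Chained into 1 loop(s):
  loop 1: 8 segments, perimeter = 8.8308
Total perimeter = 8.831

loops=1 perimeter=8.831


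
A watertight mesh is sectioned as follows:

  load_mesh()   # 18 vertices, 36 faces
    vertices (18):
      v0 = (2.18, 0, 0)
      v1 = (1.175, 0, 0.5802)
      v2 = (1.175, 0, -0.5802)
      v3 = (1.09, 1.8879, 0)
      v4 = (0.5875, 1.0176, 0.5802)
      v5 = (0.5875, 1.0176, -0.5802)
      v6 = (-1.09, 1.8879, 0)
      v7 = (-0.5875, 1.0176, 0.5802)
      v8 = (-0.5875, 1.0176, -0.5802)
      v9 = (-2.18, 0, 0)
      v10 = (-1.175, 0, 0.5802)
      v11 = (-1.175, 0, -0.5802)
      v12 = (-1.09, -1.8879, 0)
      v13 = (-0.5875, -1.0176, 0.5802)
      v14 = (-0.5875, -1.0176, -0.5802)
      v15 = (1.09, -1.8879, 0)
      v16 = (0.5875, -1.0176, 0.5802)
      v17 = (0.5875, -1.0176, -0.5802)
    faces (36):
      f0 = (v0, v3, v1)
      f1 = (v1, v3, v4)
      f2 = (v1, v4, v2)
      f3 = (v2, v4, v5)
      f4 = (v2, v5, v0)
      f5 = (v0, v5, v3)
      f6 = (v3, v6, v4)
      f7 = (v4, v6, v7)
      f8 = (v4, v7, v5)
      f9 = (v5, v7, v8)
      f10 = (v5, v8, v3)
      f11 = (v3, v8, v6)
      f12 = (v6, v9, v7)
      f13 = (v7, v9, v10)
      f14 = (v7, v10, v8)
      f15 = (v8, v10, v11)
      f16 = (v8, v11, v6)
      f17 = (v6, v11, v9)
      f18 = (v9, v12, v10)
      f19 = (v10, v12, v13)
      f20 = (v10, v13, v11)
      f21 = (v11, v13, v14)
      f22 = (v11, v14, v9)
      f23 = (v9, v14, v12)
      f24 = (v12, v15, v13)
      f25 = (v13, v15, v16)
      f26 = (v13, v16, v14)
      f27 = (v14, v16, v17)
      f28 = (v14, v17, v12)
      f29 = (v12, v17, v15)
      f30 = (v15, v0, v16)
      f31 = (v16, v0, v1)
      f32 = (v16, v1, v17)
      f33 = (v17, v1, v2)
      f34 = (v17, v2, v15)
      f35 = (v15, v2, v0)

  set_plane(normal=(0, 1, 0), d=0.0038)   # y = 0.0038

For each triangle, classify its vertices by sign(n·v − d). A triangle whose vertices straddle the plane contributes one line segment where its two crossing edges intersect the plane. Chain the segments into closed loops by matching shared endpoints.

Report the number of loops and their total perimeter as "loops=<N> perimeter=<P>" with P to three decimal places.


Straddling triangles (12 of 36):
  (v0,v3,v1) [-+-] → (2.17781, 0.0038, 0)–(1.17483, 0.0038, 0.579032)  len=1.1581
  (v1,v3,v4) [-++] → (1.17483, 0.0038, 0.579032)–(1.17281, 0.0038, 0.5802)  len=0.0023
  (v1,v4,v2) [-+-] → (1.17281, 0.0038, 0.5802)–(1.17281, 0.0038, -0.575867)  len=1.1561
  (v2,v4,v5) [-++] → (1.17281, 0.0038, -0.575867)–(1.17281, 0.0038, -0.5802)  len=0.0043
  (v2,v5,v0) [-+-] → (1.17281, 0.0038, -0.5802)–(2.17405, 0.0038, -0.00216663)  len=1.1561
  (v0,v5,v3) [-++] → (2.17405, 0.0038, -0.00216663)–(2.17781, 0.0038, 0)  len=0.0043
  (v6,v9,v7) [+-+] → (-2.17781, 0.0038, 0)–(-2.17405, 0.0038, 0.00216663)  len=0.0043
  (v7,v9,v10) [+--] → (-2.17405, 0.0038, 0.00216663)–(-1.17281, 0.0038, 0.5802)  len=1.1561
  (v7,v10,v8) [+-+] → (-1.17281, 0.0038, 0.5802)–(-1.17281, 0.0038, 0.575867)  len=0.0043
  (v8,v10,v11) [+--] → (-1.17281, 0.0038, 0.575867)–(-1.17281, 0.0038, -0.5802)  len=1.1561
  (v8,v11,v6) [+-+] → (-1.17281, 0.0038, -0.5802)–(-1.17483, 0.0038, -0.579032)  len=0.0023
  (v6,v11,v9) [+--] → (-1.17483, 0.0038, -0.579032)–(-2.17781, 0.0038, 0)  len=1.1581

Chained into 2 loop(s):
  loop 1: 6 segments, perimeter = 3.4813
  loop 2: 6 segments, perimeter = 3.4813
Total perimeter = 6.963

loops=2 perimeter=6.963


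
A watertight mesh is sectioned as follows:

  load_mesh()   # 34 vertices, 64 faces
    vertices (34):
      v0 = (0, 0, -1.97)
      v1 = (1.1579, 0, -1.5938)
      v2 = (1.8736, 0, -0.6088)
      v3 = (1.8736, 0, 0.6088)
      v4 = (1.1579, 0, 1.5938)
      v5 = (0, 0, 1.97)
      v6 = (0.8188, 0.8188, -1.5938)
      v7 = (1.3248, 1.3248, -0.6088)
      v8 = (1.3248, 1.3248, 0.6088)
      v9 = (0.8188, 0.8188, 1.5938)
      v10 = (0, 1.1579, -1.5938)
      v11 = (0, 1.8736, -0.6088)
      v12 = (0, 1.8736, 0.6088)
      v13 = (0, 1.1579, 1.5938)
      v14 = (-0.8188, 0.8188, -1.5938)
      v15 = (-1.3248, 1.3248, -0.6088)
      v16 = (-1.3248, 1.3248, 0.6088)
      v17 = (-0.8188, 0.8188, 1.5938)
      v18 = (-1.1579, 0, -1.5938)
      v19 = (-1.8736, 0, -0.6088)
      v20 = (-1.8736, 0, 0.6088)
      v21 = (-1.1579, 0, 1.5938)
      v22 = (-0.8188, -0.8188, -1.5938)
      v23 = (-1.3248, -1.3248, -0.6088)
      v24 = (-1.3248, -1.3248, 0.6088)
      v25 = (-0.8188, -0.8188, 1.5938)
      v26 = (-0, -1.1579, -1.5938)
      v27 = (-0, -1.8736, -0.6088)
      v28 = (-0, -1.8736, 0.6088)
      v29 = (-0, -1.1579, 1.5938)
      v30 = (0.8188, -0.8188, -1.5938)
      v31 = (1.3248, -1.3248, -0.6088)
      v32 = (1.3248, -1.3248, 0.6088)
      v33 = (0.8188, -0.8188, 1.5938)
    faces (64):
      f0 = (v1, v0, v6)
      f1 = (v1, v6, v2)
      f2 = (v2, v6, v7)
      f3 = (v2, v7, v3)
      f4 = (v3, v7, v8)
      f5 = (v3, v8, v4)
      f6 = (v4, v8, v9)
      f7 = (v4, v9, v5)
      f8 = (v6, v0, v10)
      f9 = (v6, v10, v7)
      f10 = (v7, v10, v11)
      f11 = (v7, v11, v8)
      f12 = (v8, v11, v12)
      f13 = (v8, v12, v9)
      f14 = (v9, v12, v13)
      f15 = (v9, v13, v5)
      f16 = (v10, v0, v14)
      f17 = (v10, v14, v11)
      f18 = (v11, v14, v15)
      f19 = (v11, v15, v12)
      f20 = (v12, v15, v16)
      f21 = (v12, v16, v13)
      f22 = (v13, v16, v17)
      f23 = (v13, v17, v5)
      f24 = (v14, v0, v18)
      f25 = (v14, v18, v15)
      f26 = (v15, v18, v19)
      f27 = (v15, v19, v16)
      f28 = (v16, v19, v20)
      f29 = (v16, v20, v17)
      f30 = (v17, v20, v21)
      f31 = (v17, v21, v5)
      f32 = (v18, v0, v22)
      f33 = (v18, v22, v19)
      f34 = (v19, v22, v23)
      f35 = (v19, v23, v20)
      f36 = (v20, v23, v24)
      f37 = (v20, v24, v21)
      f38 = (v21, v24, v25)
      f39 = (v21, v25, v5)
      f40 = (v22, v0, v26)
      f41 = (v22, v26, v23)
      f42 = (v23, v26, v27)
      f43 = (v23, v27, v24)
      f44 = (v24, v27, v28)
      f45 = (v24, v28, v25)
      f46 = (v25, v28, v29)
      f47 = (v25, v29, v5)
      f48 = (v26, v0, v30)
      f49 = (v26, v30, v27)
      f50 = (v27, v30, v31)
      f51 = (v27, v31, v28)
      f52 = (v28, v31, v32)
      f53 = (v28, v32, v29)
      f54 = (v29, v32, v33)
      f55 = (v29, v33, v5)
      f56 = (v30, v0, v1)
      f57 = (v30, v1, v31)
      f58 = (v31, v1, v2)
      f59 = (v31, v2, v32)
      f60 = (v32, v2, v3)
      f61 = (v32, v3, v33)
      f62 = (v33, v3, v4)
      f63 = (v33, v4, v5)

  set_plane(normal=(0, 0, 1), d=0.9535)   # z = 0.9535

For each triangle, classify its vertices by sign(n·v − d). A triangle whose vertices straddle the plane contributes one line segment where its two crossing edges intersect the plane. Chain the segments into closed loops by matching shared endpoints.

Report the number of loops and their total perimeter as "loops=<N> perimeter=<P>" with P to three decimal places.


loops=1 perimeter=9.938

Straddling triangles (16 of 64):
  (v3,v8,v4) [--+] → (1.26639, 0.861187, 0.9535)–(1.62314, 0, 0.9535)  len=0.9322
  (v4,v8,v9) [+-+] → (1.26639, 0.861187, 0.9535)–(1.14773, 1.14773, 0.9535)  len=0.3101
  (v8,v12,v9) [--+] → (0.286538, 1.50447, 0.9535)–(1.14773, 1.14773, 0.9535)  len=0.9322
  (v9,v12,v13) [+-+] → (0.286538, 1.50447, 0.9535)–(0, 1.62314, 0.9535)  len=0.3101
  (v12,v16,v13) [--+] → (-0.861187, 1.26639, 0.9535)–(0, 1.62314, 0.9535)  len=0.9322
  (v13,v16,v17) [+-+] → (-0.861187, 1.26639, 0.9535)–(-1.14773, 1.14773, 0.9535)  len=0.3101
  (v16,v20,v17) [--+] → (-1.50447, 0.286538, 0.9535)–(-1.14773, 1.14773, 0.9535)  len=0.9322
  (v17,v20,v21) [+-+] → (-1.50447, 0.286538, 0.9535)–(-1.62314, 0, 0.9535)  len=0.3101
  (v20,v24,v21) [--+] → (-1.26639, -0.861187, 0.9535)–(-1.62314, 0, 0.9535)  len=0.9322
  (v21,v24,v25) [+-+] → (-1.26639, -0.861187, 0.9535)–(-1.14773, -1.14773, 0.9535)  len=0.3101
  (v24,v28,v25) [--+] → (-0.286538, -1.50447, 0.9535)–(-1.14773, -1.14773, 0.9535)  len=0.9322
  (v25,v28,v29) [+-+] → (-0.286538, -1.50447, 0.9535)–(0, -1.62314, 0.9535)  len=0.3101
  (v28,v32,v29) [--+] → (0.861187, -1.26639, 0.9535)–(0, -1.62314, 0.9535)  len=0.9322
  (v29,v32,v33) [+-+] → (0.861187, -1.26639, 0.9535)–(1.14773, -1.14773, 0.9535)  len=0.3101
  (v32,v3,v33) [--+] → (1.50447, -0.286538, 0.9535)–(1.14773, -1.14773, 0.9535)  len=0.9322
  (v33,v3,v4) [+-+] → (1.50447, -0.286538, 0.9535)–(1.62314, 0, 0.9535)  len=0.3101

Chained into 1 loop(s):
  loop 1: 16 segments, perimeter = 9.9384
Total perimeter = 9.938


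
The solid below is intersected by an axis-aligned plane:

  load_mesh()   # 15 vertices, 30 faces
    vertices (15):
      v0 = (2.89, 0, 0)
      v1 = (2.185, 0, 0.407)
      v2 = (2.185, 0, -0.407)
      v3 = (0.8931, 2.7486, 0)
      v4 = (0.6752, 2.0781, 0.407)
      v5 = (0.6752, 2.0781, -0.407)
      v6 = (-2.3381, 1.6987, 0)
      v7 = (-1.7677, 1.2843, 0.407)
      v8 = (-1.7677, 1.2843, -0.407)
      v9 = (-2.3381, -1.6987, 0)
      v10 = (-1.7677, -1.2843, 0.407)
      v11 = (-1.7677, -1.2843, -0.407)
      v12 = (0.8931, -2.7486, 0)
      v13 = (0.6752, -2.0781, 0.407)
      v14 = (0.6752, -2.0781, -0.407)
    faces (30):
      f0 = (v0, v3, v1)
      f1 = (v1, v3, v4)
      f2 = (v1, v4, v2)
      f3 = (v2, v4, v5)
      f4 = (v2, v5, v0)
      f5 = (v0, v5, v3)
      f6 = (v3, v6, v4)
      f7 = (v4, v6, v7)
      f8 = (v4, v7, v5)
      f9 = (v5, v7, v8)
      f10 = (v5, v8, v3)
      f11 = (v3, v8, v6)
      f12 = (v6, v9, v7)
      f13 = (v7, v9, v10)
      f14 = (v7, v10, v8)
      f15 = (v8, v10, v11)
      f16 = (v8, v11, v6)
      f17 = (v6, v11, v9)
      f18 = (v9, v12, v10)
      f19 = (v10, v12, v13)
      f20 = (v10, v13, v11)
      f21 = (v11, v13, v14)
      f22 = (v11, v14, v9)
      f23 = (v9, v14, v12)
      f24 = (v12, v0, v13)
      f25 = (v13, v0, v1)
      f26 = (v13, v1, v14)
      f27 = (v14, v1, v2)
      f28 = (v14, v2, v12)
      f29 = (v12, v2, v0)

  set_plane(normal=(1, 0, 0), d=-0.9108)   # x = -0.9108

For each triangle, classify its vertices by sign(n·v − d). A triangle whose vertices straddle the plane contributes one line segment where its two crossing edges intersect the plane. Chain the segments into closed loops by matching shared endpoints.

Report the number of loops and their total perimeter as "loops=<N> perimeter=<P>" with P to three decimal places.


Straddling triangles (12 of 30):
  (v3,v6,v4) [+-+] → (-0.9108, 2.16247, 0)–(-0.9108, 1.87841, 0.192782)  len=0.3433
  (v4,v6,v7) [+--] → (-0.9108, 1.87841, 0.192782)–(-0.9108, 1.56274, 0.407)  len=0.3815
  (v4,v7,v5) [+-+] → (-0.9108, 1.56274, 0.407)–(-0.9108, 1.56274, 0.121472)  len=0.2855
  (v5,v7,v8) [+--] → (-0.9108, 1.56274, 0.121472)–(-0.9108, 1.56274, -0.407)  len=0.5285
  (v5,v8,v3) [+-+] → (-0.9108, 1.56274, -0.407)–(-0.9108, 1.75587, -0.275927)  len=0.2334
  (v3,v8,v6) [+--] → (-0.9108, 1.75587, -0.275927)–(-0.9108, 2.16247, 0)  len=0.4914
  (v9,v12,v10) [-+-] → (-0.9108, -2.16247, 0)–(-0.9108, -1.75587, 0.275927)  len=0.4914
  (v10,v12,v13) [-++] → (-0.9108, -1.75587, 0.275927)–(-0.9108, -1.56274, 0.407)  len=0.2334
  (v10,v13,v11) [-+-] → (-0.9108, -1.56274, 0.407)–(-0.9108, -1.56274, -0.121472)  len=0.5285
  (v11,v13,v14) [-++] → (-0.9108, -1.56274, -0.121472)–(-0.9108, -1.56274, -0.407)  len=0.2855
  (v11,v14,v9) [-+-] → (-0.9108, -1.56274, -0.407)–(-0.9108, -1.87841, -0.192782)  len=0.3815
  (v9,v14,v12) [-++] → (-0.9108, -1.87841, -0.192782)–(-0.9108, -2.16247, 0)  len=0.3433

Chained into 2 loop(s):
  loop 1: 6 segments, perimeter = 2.2636
  loop 2: 6 segments, perimeter = 2.2636
Total perimeter = 4.527

loops=2 perimeter=4.527


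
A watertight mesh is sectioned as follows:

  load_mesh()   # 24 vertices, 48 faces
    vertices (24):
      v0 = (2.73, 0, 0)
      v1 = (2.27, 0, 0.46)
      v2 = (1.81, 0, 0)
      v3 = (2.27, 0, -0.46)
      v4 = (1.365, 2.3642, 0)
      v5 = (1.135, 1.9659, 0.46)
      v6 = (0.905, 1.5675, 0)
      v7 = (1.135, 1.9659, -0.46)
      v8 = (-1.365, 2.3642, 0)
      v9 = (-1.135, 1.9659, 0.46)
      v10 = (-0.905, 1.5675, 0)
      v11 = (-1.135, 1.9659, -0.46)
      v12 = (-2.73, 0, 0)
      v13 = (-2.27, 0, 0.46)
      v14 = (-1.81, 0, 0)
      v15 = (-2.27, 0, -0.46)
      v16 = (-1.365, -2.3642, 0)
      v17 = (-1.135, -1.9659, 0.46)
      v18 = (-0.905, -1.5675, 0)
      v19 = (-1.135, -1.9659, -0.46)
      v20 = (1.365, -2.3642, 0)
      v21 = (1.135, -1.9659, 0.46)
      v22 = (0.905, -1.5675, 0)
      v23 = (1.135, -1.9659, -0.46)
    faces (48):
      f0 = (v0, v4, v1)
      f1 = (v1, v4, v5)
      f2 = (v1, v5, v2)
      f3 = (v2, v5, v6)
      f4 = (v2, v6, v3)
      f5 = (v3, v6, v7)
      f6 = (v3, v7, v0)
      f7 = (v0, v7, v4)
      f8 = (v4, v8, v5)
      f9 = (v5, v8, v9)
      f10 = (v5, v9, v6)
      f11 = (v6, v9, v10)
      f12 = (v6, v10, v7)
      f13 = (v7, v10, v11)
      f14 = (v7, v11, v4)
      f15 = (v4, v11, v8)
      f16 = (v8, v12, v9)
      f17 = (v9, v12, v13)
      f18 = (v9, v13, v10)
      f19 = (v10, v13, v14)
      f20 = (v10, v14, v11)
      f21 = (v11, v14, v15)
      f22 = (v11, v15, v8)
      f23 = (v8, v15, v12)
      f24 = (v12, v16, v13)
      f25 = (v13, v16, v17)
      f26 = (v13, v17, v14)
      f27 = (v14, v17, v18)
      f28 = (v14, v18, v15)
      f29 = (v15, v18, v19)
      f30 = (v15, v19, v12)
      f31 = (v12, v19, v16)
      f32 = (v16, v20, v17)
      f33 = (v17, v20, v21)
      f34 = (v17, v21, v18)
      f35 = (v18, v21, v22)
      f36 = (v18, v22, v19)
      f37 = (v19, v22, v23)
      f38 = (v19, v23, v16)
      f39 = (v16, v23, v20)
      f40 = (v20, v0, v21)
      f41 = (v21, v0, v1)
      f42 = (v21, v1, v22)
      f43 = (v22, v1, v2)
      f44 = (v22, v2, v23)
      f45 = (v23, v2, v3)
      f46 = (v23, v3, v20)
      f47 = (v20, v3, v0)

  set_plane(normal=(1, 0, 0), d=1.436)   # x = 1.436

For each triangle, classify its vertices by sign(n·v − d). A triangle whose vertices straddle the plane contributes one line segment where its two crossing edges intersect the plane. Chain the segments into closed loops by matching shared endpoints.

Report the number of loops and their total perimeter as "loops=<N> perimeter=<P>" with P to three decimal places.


loops=2 perimeter=7.360

Straddling triangles (16 of 48):
  (v0,v4,v1) [+-+] → (1.436, 2.24123, 0)–(1.436, 2.17872, 0.0360884)  len=0.0722
  (v1,v4,v5) [+--] → (1.436, 2.17872, 0.0360884)–(1.436, 1.44455, 0.46)  len=0.8478
  (v1,v5,v2) [+-+] → (1.436, 1.44455, 0.46)–(1.436, 1.08925, 0.254874)  len=0.4103
  (v2,v5,v6) [+--] → (1.436, 1.08925, 0.254874)–(1.436, 0.647785, 0)  len=0.5098
  (v2,v6,v3) [+-+] → (1.436, 0.647785, 0)–(1.436, 0.957725, -0.178945)  len=0.3579
  (v3,v6,v7) [+--] → (1.436, 0.957725, -0.178945)–(1.436, 1.44455, -0.46)  len=0.5621
  (v3,v7,v0) [+-+] → (1.436, 1.44455, -0.46)–(1.436, 1.59491, -0.373191)  len=0.1736
  (v0,v7,v4) [+--] → (1.436, 1.59491, -0.373191)–(1.436, 2.24123, 0)  len=0.7463
  (v20,v0,v21) [-+-] → (1.436, -2.24123, 0)–(1.436, -1.59491, 0.373191)  len=0.7463
  (v21,v0,v1) [-++] → (1.436, -1.59491, 0.373191)–(1.436, -1.44455, 0.46)  len=0.1736
  (v21,v1,v22) [-+-] → (1.436, -1.44455, 0.46)–(1.436, -0.957725, 0.178945)  len=0.5621
  (v22,v1,v2) [-++] → (1.436, -0.957725, 0.178945)–(1.436, -0.647785, 0)  len=0.3579
  (v22,v2,v23) [-+-] → (1.436, -0.647785, 0)–(1.436, -1.08925, -0.254874)  len=0.5098
  (v23,v2,v3) [-++] → (1.436, -1.08925, -0.254874)–(1.436, -1.44455, -0.46)  len=0.4103
  (v23,v3,v20) [-+-] → (1.436, -1.44455, -0.46)–(1.436, -2.17872, -0.0360884)  len=0.8478
  (v20,v3,v0) [-++] → (1.436, -2.17872, -0.0360884)–(1.436, -2.24123, 0)  len=0.0722

Chained into 2 loop(s):
  loop 1: 8 segments, perimeter = 3.6799
  loop 2: 8 segments, perimeter = 3.6799
Total perimeter = 7.360


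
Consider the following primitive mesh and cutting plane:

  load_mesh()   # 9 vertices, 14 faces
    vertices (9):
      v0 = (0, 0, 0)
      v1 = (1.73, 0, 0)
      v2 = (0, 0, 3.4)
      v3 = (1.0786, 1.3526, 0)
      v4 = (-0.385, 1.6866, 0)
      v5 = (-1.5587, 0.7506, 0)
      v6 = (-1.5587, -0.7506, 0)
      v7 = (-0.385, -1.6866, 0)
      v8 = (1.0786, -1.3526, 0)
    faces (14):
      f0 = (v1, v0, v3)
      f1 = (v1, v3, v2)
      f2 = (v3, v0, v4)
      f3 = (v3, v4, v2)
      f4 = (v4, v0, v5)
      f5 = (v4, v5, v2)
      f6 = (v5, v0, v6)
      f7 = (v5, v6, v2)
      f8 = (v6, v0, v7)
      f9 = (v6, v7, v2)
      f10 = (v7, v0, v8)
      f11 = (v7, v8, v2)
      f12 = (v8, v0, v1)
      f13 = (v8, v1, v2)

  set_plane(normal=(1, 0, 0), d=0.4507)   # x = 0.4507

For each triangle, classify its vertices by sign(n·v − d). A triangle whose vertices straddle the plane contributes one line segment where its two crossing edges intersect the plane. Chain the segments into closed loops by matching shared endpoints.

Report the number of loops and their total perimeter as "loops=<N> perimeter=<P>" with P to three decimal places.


loops=1 perimeter=8.923

Straddling triangles (8 of 14):
  (v1,v0,v3) [+-+] → (0.4507, 0, 0)–(0.4507, 0.565193, 0)  len=0.5652
  (v1,v3,v2) [++-] → (0.4507, 0.565193, 1.97929)–(0.4507, 0, 2.51423)  len=0.7782
  (v3,v0,v4) [+--] → (0.4507, 0.565193, 0)–(0.4507, 1.49589, 0)  len=0.9307
  (v3,v4,v2) [+--] → (0.4507, 1.49589, 0)–(0.4507, 0.565193, 1.97929)  len=2.1872
  (v7,v0,v8) [--+] → (0.4507, -0.565193, 0)–(0.4507, -1.49589, 0)  len=0.9307
  (v7,v8,v2) [-+-] → (0.4507, -1.49589, 0)–(0.4507, -0.565193, 1.97929)  len=2.1872
  (v8,v0,v1) [+-+] → (0.4507, -0.565193, 0)–(0.4507, 0, 0)  len=0.5652
  (v8,v1,v2) [++-] → (0.4507, 0, 2.51423)–(0.4507, -0.565193, 1.97929)  len=0.7782

Chained into 1 loop(s):
  loop 1: 8 segments, perimeter = 8.9226
Total perimeter = 8.923


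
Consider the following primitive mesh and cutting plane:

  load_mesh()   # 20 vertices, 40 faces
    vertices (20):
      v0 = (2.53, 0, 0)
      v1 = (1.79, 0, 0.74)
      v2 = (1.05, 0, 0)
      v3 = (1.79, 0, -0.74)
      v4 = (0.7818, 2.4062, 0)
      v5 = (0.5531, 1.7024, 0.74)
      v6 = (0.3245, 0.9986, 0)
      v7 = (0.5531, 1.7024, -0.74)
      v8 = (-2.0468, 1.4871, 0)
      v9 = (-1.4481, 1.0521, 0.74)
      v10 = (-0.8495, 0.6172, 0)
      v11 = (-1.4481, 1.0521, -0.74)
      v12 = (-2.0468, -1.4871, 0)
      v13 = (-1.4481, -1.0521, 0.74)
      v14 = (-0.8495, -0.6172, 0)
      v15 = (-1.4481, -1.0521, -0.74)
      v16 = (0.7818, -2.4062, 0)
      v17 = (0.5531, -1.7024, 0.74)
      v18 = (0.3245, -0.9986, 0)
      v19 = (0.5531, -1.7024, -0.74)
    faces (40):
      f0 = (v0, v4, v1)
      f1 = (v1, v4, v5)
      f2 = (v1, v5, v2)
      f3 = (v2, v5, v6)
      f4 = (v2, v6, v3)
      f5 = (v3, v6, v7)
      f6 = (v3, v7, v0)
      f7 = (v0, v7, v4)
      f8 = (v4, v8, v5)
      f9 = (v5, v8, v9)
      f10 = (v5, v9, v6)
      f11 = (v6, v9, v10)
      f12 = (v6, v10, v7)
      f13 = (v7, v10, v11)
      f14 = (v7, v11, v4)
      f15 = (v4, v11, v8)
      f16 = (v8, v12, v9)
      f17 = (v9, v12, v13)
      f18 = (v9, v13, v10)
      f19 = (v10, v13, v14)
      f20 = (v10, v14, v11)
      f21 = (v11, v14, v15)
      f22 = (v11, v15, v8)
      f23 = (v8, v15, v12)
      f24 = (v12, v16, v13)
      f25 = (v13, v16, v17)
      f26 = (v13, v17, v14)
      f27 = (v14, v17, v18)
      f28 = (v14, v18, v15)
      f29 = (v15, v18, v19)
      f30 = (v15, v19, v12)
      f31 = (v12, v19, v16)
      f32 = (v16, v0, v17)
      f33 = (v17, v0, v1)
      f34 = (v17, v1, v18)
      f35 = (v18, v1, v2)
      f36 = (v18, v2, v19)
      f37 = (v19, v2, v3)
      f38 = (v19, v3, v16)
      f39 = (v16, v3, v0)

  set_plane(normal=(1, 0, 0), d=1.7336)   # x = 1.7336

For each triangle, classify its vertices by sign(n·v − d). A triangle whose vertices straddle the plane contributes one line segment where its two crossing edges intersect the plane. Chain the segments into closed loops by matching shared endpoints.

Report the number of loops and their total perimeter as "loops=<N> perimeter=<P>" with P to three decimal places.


Straddling triangles (14 of 40):
  (v0,v4,v1) [+-+] → (1.7336, 1.09615, 0)–(1.7336, 0.134606, 0.698603)  len=1.1885
  (v1,v4,v5) [+--] → (1.7336, 0.134606, 0.698603)–(1.7336, 0.0776258, 0.74)  len=0.0704
  (v1,v5,v2) [+--] → (1.7336, 0.0776258, 0.74)–(1.7336, 0, 0.6836)  len=0.0960
  (v2,v6,v3) [--+] → (1.7336, 0.0384313, -0.711521)–(1.7336, 0, -0.6836)  len=0.0475
  (v3,v6,v7) [+--] → (1.7336, 0.0384313, -0.711521)–(1.7336, 0.0776258, -0.74)  len=0.0484
  (v3,v7,v0) [+-+] → (1.7336, 0.0776258, -0.74)–(1.7336, 0.685817, -0.298111)  len=0.7518
  (v0,v7,v4) [+--] → (1.7336, 0.685817, -0.298111)–(1.7336, 1.09615, 0)  len=0.5072
  (v16,v0,v17) [-+-] → (1.7336, -1.09615, 0)–(1.7336, -0.685817, 0.298111)  len=0.5072
  (v17,v0,v1) [-++] → (1.7336, -0.685817, 0.298111)–(1.7336, -0.0776258, 0.74)  len=0.7518
  (v17,v1,v18) [-+-] → (1.7336, -0.0776258, 0.74)–(1.7336, -0.0384313, 0.711521)  len=0.0484
  (v18,v1,v2) [-+-] → (1.7336, -0.0384313, 0.711521)–(1.7336, 0, 0.6836)  len=0.0475
  (v19,v2,v3) [--+] → (1.7336, 0, -0.6836)–(1.7336, -0.0776258, -0.74)  len=0.0960
  (v19,v3,v16) [-+-] → (1.7336, -0.0776258, -0.74)–(1.7336, -0.134606, -0.698603)  len=0.0704
  (v16,v3,v0) [-++] → (1.7336, -0.134606, -0.698603)–(1.7336, -1.09615, 0)  len=1.1885

Chained into 1 loop(s):
  loop 1: 14 segments, perimeter = 5.4197
Total perimeter = 5.420

loops=1 perimeter=5.420


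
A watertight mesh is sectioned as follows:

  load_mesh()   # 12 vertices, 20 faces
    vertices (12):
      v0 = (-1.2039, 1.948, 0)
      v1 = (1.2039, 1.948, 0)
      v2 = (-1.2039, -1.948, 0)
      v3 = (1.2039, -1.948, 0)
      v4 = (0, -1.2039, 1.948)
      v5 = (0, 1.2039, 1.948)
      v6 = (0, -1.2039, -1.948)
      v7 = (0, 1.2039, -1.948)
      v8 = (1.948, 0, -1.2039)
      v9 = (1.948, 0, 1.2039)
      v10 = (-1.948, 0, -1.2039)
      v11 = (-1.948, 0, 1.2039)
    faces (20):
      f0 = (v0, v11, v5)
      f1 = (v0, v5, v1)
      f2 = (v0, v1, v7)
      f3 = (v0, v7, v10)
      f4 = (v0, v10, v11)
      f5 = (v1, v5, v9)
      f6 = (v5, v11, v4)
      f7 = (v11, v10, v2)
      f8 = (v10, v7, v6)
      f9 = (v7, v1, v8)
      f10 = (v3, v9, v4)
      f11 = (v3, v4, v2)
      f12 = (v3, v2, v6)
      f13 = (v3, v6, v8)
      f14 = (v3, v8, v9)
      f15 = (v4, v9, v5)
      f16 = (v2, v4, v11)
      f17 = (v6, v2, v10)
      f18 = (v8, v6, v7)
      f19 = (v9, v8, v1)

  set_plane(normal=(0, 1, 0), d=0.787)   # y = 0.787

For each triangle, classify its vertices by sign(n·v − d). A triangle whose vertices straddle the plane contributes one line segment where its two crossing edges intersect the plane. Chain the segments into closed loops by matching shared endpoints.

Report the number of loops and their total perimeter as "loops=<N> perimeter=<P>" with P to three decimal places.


Straddling triangles (10 of 20):
  (v0,v11,v5) [+-+] → (-1.64738, 0.787, 0.717519)–(-0.674575, 0.787, 1.69032)  len=1.3758
  (v0,v7,v10) [++-] → (-0.674575, 0.787, -1.69032)–(-1.64738, 0.787, -0.717519)  len=1.3758
  (v0,v10,v11) [+--] → (-1.64738, 0.787, -0.717519)–(-1.64738, 0.787, 0.717519)  len=1.4350
  (v1,v5,v9) [++-] → (0.674575, 0.787, 1.69032)–(1.64738, 0.787, 0.717519)  len=1.3758
  (v5,v11,v4) [+--] → (-0.674575, 0.787, 1.69032)–(0, 0.787, 1.948)  len=0.7221
  (v10,v7,v6) [-+-] → (-0.674575, 0.787, -1.69032)–(0, 0.787, -1.948)  len=0.7221
  (v7,v1,v8) [++-] → (1.64738, 0.787, -0.717519)–(0.674575, 0.787, -1.69032)  len=1.3758
  (v4,v9,v5) [--+] → (0.674575, 0.787, 1.69032)–(0, 0.787, 1.948)  len=0.7221
  (v8,v6,v7) [--+] → (0, 0.787, -1.948)–(0.674575, 0.787, -1.69032)  len=0.7221
  (v9,v8,v1) [--+] → (1.64738, 0.787, -0.717519)–(1.64738, 0.787, 0.717519)  len=1.4350

Chained into 1 loop(s):
  loop 1: 10 segments, perimeter = 11.2616
Total perimeter = 11.262

loops=1 perimeter=11.262


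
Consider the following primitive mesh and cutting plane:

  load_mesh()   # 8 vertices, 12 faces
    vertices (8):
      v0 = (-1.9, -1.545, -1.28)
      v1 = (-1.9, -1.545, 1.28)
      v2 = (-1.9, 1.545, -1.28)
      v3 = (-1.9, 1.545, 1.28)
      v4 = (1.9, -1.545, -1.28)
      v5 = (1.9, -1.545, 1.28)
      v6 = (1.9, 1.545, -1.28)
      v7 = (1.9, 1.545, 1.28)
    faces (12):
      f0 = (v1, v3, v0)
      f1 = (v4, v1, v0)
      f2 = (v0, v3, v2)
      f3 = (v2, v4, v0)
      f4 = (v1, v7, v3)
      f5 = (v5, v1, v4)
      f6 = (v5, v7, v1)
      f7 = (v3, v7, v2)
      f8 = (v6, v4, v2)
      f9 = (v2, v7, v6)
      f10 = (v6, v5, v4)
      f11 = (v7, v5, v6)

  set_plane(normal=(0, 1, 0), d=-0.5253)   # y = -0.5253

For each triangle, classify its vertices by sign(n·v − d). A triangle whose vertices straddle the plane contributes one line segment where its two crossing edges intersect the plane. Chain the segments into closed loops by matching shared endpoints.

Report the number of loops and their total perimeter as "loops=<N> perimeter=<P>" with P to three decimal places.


Straddling triangles (8 of 12):
  (v1,v3,v0) [-+-] → (-1.9, -0.5253, 1.28)–(-1.9, -0.5253, -0.4352)  len=1.7152
  (v0,v3,v2) [-++] → (-1.9, -0.5253, -0.4352)–(-1.9, -0.5253, -1.28)  len=0.8448
  (v2,v4,v0) [+--] → (0.646, -0.5253, -1.28)–(-1.9, -0.5253, -1.28)  len=2.5460
  (v1,v7,v3) [-++] → (-0.646, -0.5253, 1.28)–(-1.9, -0.5253, 1.28)  len=1.2540
  (v5,v7,v1) [-+-] → (1.9, -0.5253, 1.28)–(-0.646, -0.5253, 1.28)  len=2.5460
  (v6,v4,v2) [+-+] → (1.9, -0.5253, -1.28)–(0.646, -0.5253, -1.28)  len=1.2540
  (v6,v5,v4) [+--] → (1.9, -0.5253, 0.4352)–(1.9, -0.5253, -1.28)  len=1.7152
  (v7,v5,v6) [+-+] → (1.9, -0.5253, 1.28)–(1.9, -0.5253, 0.4352)  len=0.8448

Chained into 1 loop(s):
  loop 1: 8 segments, perimeter = 12.7200
Total perimeter = 12.720

loops=1 perimeter=12.720


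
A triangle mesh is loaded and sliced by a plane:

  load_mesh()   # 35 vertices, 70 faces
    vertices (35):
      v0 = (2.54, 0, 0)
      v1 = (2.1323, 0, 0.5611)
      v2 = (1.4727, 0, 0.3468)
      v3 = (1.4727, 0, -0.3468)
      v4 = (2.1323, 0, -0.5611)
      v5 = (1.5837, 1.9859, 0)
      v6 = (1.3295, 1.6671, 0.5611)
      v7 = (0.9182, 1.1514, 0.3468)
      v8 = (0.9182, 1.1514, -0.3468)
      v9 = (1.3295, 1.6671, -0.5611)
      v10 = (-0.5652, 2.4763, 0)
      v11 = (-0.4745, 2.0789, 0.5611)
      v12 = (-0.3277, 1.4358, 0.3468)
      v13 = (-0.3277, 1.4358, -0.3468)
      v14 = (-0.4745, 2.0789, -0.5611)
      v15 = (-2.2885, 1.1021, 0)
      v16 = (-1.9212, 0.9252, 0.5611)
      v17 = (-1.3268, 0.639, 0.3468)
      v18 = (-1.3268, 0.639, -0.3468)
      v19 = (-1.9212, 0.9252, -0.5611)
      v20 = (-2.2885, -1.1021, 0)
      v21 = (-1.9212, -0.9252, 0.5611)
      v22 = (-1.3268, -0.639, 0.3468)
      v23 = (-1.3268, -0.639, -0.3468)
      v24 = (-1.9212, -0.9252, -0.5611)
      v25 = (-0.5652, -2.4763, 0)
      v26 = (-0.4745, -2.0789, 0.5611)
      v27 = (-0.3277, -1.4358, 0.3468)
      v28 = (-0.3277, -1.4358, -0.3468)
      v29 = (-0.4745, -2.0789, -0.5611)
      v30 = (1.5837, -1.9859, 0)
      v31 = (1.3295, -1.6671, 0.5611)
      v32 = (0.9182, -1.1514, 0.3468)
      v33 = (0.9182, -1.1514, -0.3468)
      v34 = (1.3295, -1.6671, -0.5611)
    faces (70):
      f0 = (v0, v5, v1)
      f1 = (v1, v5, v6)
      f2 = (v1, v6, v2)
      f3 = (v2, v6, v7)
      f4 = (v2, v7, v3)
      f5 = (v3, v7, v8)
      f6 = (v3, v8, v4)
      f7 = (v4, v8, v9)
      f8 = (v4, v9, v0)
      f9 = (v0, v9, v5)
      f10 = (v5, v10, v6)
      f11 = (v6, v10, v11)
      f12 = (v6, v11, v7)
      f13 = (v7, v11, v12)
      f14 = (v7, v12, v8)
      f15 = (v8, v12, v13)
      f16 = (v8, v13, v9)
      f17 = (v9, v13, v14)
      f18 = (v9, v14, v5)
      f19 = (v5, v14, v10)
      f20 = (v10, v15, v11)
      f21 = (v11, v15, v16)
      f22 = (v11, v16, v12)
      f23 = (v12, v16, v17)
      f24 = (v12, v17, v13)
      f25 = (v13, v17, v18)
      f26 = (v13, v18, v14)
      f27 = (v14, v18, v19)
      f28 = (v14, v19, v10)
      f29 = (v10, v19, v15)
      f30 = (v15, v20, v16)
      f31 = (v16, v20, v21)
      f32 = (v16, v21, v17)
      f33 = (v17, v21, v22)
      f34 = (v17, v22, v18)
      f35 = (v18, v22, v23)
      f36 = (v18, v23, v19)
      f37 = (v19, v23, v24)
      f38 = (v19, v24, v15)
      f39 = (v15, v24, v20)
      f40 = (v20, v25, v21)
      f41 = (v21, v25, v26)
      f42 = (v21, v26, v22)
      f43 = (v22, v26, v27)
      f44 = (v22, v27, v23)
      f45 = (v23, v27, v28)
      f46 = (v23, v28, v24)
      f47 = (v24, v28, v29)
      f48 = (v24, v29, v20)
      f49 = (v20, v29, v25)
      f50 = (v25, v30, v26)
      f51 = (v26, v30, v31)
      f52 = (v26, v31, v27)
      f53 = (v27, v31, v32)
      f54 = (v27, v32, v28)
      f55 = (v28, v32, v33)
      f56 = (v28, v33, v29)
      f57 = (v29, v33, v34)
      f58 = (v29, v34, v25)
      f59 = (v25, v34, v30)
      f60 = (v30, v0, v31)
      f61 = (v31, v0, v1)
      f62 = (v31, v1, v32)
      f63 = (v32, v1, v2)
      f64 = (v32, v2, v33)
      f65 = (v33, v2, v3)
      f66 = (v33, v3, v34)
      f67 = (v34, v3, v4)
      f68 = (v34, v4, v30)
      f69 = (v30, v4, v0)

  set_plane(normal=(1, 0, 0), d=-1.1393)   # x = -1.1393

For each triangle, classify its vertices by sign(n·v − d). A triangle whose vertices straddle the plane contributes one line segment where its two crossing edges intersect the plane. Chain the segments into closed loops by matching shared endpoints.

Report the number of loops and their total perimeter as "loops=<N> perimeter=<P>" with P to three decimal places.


Straddling triangles (20 of 70):
  (v10,v15,v11) [+-+] → (-1.1393, 2.0185, 0)–(-1.1393, 1.72092, 0.355466)  len=0.4636
  (v11,v15,v16) [+--] → (-1.1393, 1.72092, 0.355466)–(-1.1393, 1.54874, 0.5611)  len=0.2682
  (v11,v16,v12) [+-+] → (-1.1393, 1.54874, 0.5611)–(-1.1393, 1.17574, 0.455947)  len=0.3875
  (v12,v16,v17) [+--] → (-1.1393, 1.17574, 0.455947)–(-1.1393, 0.788535, 0.3468)  len=0.4023
  (v12,v17,v13) [+-+] → (-1.1393, 0.788535, 0.3468)–(-1.1393, 0.788535, 0.216633)  len=0.1302
  (v13,v17,v18) [+--] → (-1.1393, 0.788535, 0.216633)–(-1.1393, 0.788535, -0.3468)  len=0.5634
  (v13,v18,v14) [+-+] → (-1.1393, 0.788535, -0.3468)–(-1.1393, 0.955768, -0.393944)  len=0.1738
  (v14,v18,v19) [+--] → (-1.1393, 0.955768, -0.393944)–(-1.1393, 1.54874, -0.5611)  len=0.6161
  (v14,v19,v10) [+-+] → (-1.1393, 1.54874, -0.5611)–(-1.1393, 1.8196, -0.237557)  len=0.4220
  (v10,v19,v15) [+--] → (-1.1393, 1.8196, -0.237557)–(-1.1393, 2.0185, 0)  len=0.3098
  (v20,v25,v21) [-+-] → (-1.1393, -2.0185, 0)–(-1.1393, -1.8196, 0.237557)  len=0.3098
  (v21,v25,v26) [-++] → (-1.1393, -1.8196, 0.237557)–(-1.1393, -1.54874, 0.5611)  len=0.4220
  (v21,v26,v22) [-+-] → (-1.1393, -1.54874, 0.5611)–(-1.1393, -0.955768, 0.393944)  len=0.6161
  (v22,v26,v27) [-++] → (-1.1393, -0.955768, 0.393944)–(-1.1393, -0.788535, 0.3468)  len=0.1738
  (v22,v27,v23) [-+-] → (-1.1393, -0.788535, 0.3468)–(-1.1393, -0.788535, -0.216633)  len=0.5634
  (v23,v27,v28) [-++] → (-1.1393, -0.788535, -0.216633)–(-1.1393, -0.788535, -0.3468)  len=0.1302
  (v23,v28,v24) [-+-] → (-1.1393, -0.788535, -0.3468)–(-1.1393, -1.17574, -0.455947)  len=0.4023
  (v24,v28,v29) [-++] → (-1.1393, -1.17574, -0.455947)–(-1.1393, -1.54874, -0.5611)  len=0.3875
  (v24,v29,v20) [-+-] → (-1.1393, -1.54874, -0.5611)–(-1.1393, -1.72092, -0.355466)  len=0.2682
  (v20,v29,v25) [-++] → (-1.1393, -1.72092, -0.355466)–(-1.1393, -2.0185, 0)  len=0.4636

Chained into 2 loop(s):
  loop 1: 10 segments, perimeter = 3.7368
  loop 2: 10 segments, perimeter = 3.7368
Total perimeter = 7.474

loops=2 perimeter=7.474
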